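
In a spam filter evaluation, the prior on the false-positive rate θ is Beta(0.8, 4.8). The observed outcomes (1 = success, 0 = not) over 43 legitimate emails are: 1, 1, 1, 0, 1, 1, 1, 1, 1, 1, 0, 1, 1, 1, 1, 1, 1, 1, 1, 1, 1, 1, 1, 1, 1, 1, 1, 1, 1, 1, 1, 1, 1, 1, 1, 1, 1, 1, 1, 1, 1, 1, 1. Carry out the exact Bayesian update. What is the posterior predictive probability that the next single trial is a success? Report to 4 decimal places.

0.8601

The Beta prior is conjugate to a Binomial/Bernoulli likelihood; the update adds successes to α and failures to β.
Posterior: Beta(α+k, β+n−k) = Beta(0.8+41, 4.8+2) = Beta(41.8, 6.8).
For a single future Bernoulli trial, P(success | data) = α/(α+β) = 0.8601.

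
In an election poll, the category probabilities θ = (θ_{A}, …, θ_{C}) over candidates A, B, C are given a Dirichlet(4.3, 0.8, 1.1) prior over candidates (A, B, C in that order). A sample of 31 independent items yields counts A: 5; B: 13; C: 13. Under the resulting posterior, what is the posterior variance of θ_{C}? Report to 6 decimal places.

The Dirichlet prior is conjugate to the Multinomial likelihood: each posterior αⱼ = prior αⱼ + observed count nⱼ.
Posterior concentration: (9.3, 13.8, 14.1), total = 37.2.
Var[θ_j] = α_j(Σα−α_j)/((Σα)²(Σα+1)) = 14.1·23.1/(37.2²·38.2) = 0.006161.

0.006161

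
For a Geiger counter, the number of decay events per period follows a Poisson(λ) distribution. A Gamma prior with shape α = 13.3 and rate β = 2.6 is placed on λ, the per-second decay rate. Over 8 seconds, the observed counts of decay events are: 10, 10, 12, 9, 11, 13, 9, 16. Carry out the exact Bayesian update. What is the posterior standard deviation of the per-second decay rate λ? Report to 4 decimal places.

0.9588

With a Gamma(shape α, rate β) prior, the Poisson likelihood is conjugate: the posterior is Gamma(α + ΣXᵢ, β + n).
Sum of counts S = 90 over n = 8 seconds.
Posterior: Gamma(α+S, β+n) = Gamma(13.3+90, 2.6+8) = Gamma(103.3, 10.6).
SD = √α/β = √103.3/10.6 = 0.9588.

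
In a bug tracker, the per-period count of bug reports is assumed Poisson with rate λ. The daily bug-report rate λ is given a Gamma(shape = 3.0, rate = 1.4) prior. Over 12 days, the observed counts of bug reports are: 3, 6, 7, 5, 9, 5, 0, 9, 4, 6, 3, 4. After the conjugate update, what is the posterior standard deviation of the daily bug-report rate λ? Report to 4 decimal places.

0.5970

With a Gamma(shape α, rate β) prior, the Poisson likelihood is conjugate: the posterior is Gamma(α + ΣXᵢ, β + n).
Sum of counts S = 61 over n = 12 days.
Posterior: Gamma(α+S, β+n) = Gamma(3.0+61, 1.4+12) = Gamma(64.0, 13.4).
SD = √α/β = √64.0/13.4 = 0.5970.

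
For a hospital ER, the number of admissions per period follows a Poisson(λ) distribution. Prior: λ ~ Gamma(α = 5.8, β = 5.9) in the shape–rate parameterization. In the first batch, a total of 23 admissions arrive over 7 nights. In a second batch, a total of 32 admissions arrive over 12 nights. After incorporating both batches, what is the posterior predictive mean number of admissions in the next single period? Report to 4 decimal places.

2.4418

With a Gamma(shape α, rate β) prior, the Poisson likelihood is conjugate: the posterior is Gamma(α + ΣXᵢ, β + n).
After batch 1: Gamma(α+S, β+n) = Gamma(5.8+23, 5.9+7) = Gamma(28.8, 12.9).
After batch 2: Gamma(α+S, β+n) = Gamma(28.8+32, 12.9+12) = Gamma(60.8, 24.9).
The predictive distribution for one future period is NegBinom with mean α/β = 2.4418.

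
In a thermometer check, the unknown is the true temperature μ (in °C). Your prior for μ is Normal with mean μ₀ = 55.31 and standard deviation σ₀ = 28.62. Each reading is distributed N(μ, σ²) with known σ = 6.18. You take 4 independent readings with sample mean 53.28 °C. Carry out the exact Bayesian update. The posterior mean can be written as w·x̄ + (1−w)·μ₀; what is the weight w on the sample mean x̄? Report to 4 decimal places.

For Normal data with known variance σ², a Normal(μ₀, σ₀²) prior on μ is conjugate. Posterior precision = 1/σ₀² + n/σ²; posterior mean is the precision-weighted average of μ₀ and x̄.
σ₀² = 28.62² = 819.1044, σ² = 6.18² = 38.1924. Prior precision 1/σ₀² = 1/819.1044; data precision n/σ² = 4/38.1924.
w = (n/σ²)/(1/σ₀² + n/σ²) = n·σ₀²/(σ² + n·σ₀²) = 4·819.1044/(38.1924 + 4·819.1044) = 3276.4176/3314.61 = 0.9885.

0.9885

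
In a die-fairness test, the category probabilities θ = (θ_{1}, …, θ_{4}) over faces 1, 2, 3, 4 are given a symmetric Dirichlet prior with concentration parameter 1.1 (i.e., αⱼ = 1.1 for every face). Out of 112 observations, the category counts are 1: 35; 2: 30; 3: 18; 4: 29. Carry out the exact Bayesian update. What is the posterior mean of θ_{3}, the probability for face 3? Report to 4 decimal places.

The Dirichlet prior is conjugate to the Multinomial likelihood: each posterior αⱼ = prior αⱼ + observed count nⱼ.
Posterior concentration: (36.1, 31.1, 19.1, 30.1), total = 116.4.
E[θ_{3}|data] = α_{3}/Σα = 19.1/116.4 = 0.1641.

0.1641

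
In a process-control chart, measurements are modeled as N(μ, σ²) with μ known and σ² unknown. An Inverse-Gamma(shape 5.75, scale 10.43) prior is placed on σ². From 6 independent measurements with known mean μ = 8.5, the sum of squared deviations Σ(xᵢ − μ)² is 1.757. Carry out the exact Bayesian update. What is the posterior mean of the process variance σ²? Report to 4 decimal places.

1.4592

With known mean μ and an Inverse-Gamma(α, β) prior on σ², the Normal likelihood is conjugate: posterior is Inv-Gamma(α + n/2, β + Σ(xᵢ−μ)²/2).
Posterior: Inv-Gamma(5.75 + 6/2, 10.43 + 1.757/2) = Inv-Gamma(8.75, 11.3085).
E[σ²|data] = β/(α−1) = 11.3085/7.75 = 1.4592.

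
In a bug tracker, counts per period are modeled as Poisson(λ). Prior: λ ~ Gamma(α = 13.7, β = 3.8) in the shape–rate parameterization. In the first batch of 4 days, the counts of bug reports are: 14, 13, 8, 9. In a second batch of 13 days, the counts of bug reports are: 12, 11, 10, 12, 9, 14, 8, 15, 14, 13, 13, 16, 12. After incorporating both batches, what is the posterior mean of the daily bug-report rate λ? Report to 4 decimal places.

10.4183

With a Gamma(shape α, rate β) prior, the Poisson likelihood is conjugate: the posterior is Gamma(α + ΣXᵢ, β + n).
Batch 1: sum of counts S = 44 over n = 4 days.
After batch 1: Gamma(α+S, β+n) = Gamma(13.7+44, 3.8+4) = Gamma(57.7, 7.8).
Batch 2: sum of counts S = 159 over n = 13 days.
After batch 2: Gamma(α+S, β+n) = Gamma(57.7+159, 7.8+13) = Gamma(216.7, 20.8).
Posterior mean = α/β = 216.7/20.8 = 10.4183.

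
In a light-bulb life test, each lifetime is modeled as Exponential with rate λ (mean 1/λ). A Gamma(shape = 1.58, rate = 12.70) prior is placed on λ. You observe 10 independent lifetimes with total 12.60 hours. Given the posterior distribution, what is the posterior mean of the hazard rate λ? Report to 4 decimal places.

0.4577

With a Gamma(shape α, rate β) prior on the exponential rate λ, the posterior after n observations with total T = Σxᵢ is Gamma(α+n, β+T).
Posterior: Gamma(1.58+10, 12.70+12.60) = Gamma(11.58, 25.30).
Posterior mean of λ = α/β = 11.58/25.30 = 0.4577.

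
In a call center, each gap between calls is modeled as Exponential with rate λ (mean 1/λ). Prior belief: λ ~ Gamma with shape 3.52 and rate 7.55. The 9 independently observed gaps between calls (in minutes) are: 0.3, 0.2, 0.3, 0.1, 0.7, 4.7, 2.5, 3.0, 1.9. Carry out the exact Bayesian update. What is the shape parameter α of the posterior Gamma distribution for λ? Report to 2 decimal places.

With a Gamma(shape α, rate β) prior on the exponential rate λ, the posterior after n observations with total T = Σxᵢ is Gamma(α+n, β+T).
Sum of observations T = 13.7 minutes; n = 9.
Posterior: Gamma(3.52+9, 7.55+13.7) = Gamma(12.52, 21.25).
Posterior α = 12.52.

12.52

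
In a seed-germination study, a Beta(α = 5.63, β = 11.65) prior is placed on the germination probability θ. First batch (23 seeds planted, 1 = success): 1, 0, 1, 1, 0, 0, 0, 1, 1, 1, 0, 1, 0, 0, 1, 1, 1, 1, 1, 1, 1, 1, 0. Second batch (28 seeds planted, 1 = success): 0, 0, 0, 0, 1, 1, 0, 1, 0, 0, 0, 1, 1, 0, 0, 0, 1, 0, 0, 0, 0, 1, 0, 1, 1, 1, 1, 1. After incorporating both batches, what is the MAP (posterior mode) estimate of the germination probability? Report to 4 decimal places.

0.4772

The Beta prior is conjugate to a Binomial/Bernoulli likelihood; the update adds successes to α and failures to β.
After batch 1: Beta(5.63+15, 11.65+8) = Beta(20.63, 19.65).
After batch 2: Beta(20.63+12, 19.65+16) = Beta(32.63, 35.65).
Mode of Beta(a,b) for a,b>1 is (a−1)/(a+b−2) = 31.63/66.28 = 0.4772.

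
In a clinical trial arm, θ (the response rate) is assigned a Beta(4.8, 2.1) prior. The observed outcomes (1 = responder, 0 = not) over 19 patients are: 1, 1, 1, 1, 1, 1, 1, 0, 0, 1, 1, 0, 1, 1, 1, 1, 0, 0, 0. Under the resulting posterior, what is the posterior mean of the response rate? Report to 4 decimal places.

The Beta prior is conjugate to a Binomial/Bernoulli likelihood; the update adds successes to α and failures to β.
Posterior: Beta(α+k, β+n−k) = Beta(4.8+13, 2.1+6) = Beta(17.8, 8.1).
Posterior mean = α/(α+β) = 17.8/25.9 = 0.6873.

0.6873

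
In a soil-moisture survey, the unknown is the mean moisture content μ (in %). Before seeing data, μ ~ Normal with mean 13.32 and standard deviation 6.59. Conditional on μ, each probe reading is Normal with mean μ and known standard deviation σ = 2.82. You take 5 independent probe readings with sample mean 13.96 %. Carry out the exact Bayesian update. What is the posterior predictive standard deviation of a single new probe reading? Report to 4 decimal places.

For Normal data with known variance σ², a Normal(μ₀, σ₀²) prior on μ is conjugate. Posterior precision = 1/σ₀² + n/σ²; posterior mean is the precision-weighted average of μ₀ and x̄.
σ₀² = 6.59² = 43.4281, σ² = 2.82² = 7.9524; σ² + n·σ₀² = 7.9524 + 5·43.4281 = 225.0929.
Posterior precision = 1/σ₀² + n/σ² = 1/43.4281 + 5/7.9524 = (σ² + n·σ₀²)/(σ₀²σ²) = 225.0929/(43.4281·7.9524); posterior variance σₙ² = σ₀²σ²/(σ² + n·σ₀²) = 43.4281·7.9524/225.0929 = 1.534289.
Predictive variance for one new observation = σₙ² + σ² = 43.4281·7.9524/225.0929 + 7.9524 = σ²·(σ₀² + 225.0929)/225.0929 = 7.9524·268.521/225.0929 = 9.486689; SD = √(7.9524·268.521/225.0929) = 3.0800.

3.0800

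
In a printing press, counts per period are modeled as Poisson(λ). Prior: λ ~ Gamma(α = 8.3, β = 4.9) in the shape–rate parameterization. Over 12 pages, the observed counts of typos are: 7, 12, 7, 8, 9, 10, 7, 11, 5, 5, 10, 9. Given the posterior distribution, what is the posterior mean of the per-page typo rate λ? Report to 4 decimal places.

6.4083

With a Gamma(shape α, rate β) prior, the Poisson likelihood is conjugate: the posterior is Gamma(α + ΣXᵢ, β + n).
Sum of counts S = 100 over n = 12 pages.
Posterior: Gamma(α+S, β+n) = Gamma(8.3+100, 4.9+12) = Gamma(108.3, 16.9).
Posterior mean = α/β = 108.3/16.9 = 6.4083.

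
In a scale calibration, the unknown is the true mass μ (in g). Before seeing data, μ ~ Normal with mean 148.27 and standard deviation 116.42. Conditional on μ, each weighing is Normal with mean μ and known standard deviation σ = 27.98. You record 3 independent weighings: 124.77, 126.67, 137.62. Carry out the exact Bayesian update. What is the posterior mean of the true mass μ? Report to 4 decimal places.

130.0377

For Normal data with known variance σ², a Normal(μ₀, σ₀²) prior on μ is conjugate. Posterior precision = 1/σ₀² + n/σ²; posterior mean is the precision-weighted average of μ₀ and x̄.
Σxᵢ = 124.77 + 126.67 + 137.62 = 389.06, so n·x̄ = 389.06.
σ₀² = 116.42² = 13553.6164, σ² = 27.98² = 782.8804; σ² + n·σ₀² = 782.8804 + 3·13553.6164 = 41443.7296.
Posterior mean = (μ₀/σ₀² + n·x̄/σ²)/(1/σ₀² + n/σ²) = (σ²·μ₀ + σ₀²·n·x̄)/(σ² + n·σ₀²) = (782.8804·148.27 + 13553.6164·389.06)/41443.7296 = 5389247.673492/41443.7296 = 130.0377.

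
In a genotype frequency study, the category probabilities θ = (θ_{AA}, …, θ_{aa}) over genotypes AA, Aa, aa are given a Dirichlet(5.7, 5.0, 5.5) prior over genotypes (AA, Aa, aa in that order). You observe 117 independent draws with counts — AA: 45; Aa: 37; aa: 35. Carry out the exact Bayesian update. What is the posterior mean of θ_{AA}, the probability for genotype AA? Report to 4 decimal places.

The Dirichlet prior is conjugate to the Multinomial likelihood: each posterior αⱼ = prior αⱼ + observed count nⱼ.
Posterior concentration: (50.7, 42.0, 40.5), total = 133.2.
E[θ_{AA}|data] = α_{AA}/Σα = 50.7/133.2 = 0.3806.

0.3806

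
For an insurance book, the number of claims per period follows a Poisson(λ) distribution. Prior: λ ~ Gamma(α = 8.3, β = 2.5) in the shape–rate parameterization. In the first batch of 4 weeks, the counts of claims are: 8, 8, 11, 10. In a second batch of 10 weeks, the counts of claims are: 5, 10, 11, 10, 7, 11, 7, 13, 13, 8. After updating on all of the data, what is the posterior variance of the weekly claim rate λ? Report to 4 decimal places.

0.5153

With a Gamma(shape α, rate β) prior, the Poisson likelihood is conjugate: the posterior is Gamma(α + ΣXᵢ, β + n).
Batch 1: sum of counts S = 37 over n = 4 weeks.
After batch 1: Gamma(α+S, β+n) = Gamma(8.3+37, 2.5+4) = Gamma(45.3, 6.5).
Batch 2: sum of counts S = 95 over n = 10 weeks.
After batch 2: Gamma(α+S, β+n) = Gamma(45.3+95, 6.5+10) = Gamma(140.3, 16.5).
Var = α/β² = 140.3/16.5² = 0.5153.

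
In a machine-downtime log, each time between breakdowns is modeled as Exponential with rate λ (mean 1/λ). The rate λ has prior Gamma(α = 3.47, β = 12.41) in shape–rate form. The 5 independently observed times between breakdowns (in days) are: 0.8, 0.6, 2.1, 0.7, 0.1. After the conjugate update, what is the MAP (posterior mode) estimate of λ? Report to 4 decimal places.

0.4470

With a Gamma(shape α, rate β) prior on the exponential rate λ, the posterior after n observations with total T = Σxᵢ is Gamma(α+n, β+T).
Sum of observations T = 4.3 days; n = 5.
Posterior: Gamma(3.47+5, 12.41+4.3) = Gamma(8.47, 16.71).
Mode = (α−1)/β = 0.4470.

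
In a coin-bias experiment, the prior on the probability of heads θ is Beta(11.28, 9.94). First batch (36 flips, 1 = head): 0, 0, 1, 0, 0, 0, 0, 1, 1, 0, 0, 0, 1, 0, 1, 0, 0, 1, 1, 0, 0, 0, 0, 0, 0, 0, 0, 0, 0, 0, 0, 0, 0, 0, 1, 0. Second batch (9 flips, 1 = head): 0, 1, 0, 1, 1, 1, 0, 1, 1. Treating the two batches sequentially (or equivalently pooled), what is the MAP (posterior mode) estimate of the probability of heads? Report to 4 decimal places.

The Beta prior is conjugate to a Binomial/Bernoulli likelihood; the update adds successes to α and failures to β.
After batch 1: Beta(11.28+8, 9.94+28) = Beta(19.28, 37.94).
After batch 2: Beta(19.28+6, 37.94+3) = Beta(25.28, 40.94).
Mode of Beta(a,b) for a,b>1 is (a−1)/(a+b−2) = 24.28/64.22 = 0.3781.

0.3781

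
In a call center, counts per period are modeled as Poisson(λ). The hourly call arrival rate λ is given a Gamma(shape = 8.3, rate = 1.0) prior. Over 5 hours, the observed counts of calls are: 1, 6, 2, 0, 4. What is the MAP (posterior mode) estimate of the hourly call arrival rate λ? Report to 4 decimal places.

With a Gamma(shape α, rate β) prior, the Poisson likelihood is conjugate: the posterior is Gamma(α + ΣXᵢ, β + n).
Sum of counts S = 13 over n = 5 hours.
Posterior: Gamma(α+S, β+n) = Gamma(8.3+13, 1.0+5) = Gamma(21.3, 6.0).
Mode of Gamma(α,β) for α≥1 is (α−1)/β = 20.3/6.0 = 3.3833.

3.3833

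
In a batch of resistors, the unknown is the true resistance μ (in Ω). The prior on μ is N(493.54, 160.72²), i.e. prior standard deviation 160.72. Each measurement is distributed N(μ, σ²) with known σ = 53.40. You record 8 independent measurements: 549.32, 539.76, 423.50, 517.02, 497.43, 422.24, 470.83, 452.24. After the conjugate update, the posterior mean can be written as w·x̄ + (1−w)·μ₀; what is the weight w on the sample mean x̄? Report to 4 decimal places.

For Normal data with known variance σ², a Normal(μ₀, σ₀²) prior on μ is conjugate. Posterior precision = 1/σ₀² + n/σ²; posterior mean is the precision-weighted average of μ₀ and x̄.
σ₀² = 160.72² = 25830.9184, σ² = 53.40² = 2851.56. Prior precision 1/σ₀² = 1/25830.9184; data precision n/σ² = 8/2851.56.
w = (n/σ²)/(1/σ₀² + n/σ²) = n·σ₀²/(σ² + n·σ₀²) = 8·25830.9184/(2851.56 + 8·25830.9184) = 206647.3472/209498.9072 = 0.9864.

0.9864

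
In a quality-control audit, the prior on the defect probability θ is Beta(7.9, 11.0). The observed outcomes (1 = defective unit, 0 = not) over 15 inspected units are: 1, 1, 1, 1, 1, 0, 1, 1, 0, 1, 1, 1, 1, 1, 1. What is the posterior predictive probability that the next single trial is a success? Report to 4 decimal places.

0.6165

The Beta prior is conjugate to a Binomial/Bernoulli likelihood; the update adds successes to α and failures to β.
Posterior: Beta(α+k, β+n−k) = Beta(7.9+13, 11.0+2) = Beta(20.9, 13.0).
For a single future Bernoulli trial, P(success | data) = α/(α+β) = 0.6165.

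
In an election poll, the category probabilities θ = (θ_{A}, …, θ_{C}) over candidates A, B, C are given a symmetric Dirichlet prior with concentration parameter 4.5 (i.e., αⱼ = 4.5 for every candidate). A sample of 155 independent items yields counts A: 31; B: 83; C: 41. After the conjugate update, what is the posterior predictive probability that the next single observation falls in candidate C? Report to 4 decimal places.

The Dirichlet prior is conjugate to the Multinomial likelihood: each posterior αⱼ = prior αⱼ + observed count nⱼ.
Posterior concentration: (35.5, 87.5, 45.5), total = 168.5.
P(next = C | data) = α_{C}/Σα = 0.2700.

0.2700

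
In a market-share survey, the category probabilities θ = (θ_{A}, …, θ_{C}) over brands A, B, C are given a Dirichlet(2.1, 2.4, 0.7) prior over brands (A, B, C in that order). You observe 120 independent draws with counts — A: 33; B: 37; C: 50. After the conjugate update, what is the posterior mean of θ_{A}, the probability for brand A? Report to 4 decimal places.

The Dirichlet prior is conjugate to the Multinomial likelihood: each posterior αⱼ = prior αⱼ + observed count nⱼ.
Posterior concentration: (35.1, 39.4, 50.7), total = 125.2.
E[θ_{A}|data] = α_{A}/Σα = 35.1/125.2 = 0.2804.

0.2804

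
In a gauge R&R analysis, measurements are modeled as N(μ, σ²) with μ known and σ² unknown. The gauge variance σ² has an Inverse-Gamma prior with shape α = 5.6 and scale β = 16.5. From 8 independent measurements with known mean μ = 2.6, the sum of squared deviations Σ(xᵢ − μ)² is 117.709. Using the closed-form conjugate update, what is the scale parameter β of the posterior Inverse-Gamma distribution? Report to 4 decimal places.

With known mean μ and an Inverse-Gamma(α, β) prior on σ², the Normal likelihood is conjugate: posterior is Inv-Gamma(α + n/2, β + Σ(xᵢ−μ)²/2).
Posterior: Inv-Gamma(5.6 + 8/2, 16.5 + 117.709/2) = Inv-Gamma(9.60, 75.3545).
Posterior β = 75.3545.

75.3545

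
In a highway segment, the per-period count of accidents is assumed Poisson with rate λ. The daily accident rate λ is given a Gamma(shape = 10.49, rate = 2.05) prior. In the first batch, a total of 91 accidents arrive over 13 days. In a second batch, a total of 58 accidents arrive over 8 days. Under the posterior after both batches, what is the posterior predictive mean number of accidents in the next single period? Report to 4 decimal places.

6.9193

With a Gamma(shape α, rate β) prior, the Poisson likelihood is conjugate: the posterior is Gamma(α + ΣXᵢ, β + n).
After batch 1: Gamma(α+S, β+n) = Gamma(10.49+91, 2.05+13) = Gamma(101.49, 15.05).
After batch 2: Gamma(α+S, β+n) = Gamma(101.49+58, 15.05+8) = Gamma(159.49, 23.05).
The predictive distribution for one future period is NegBinom with mean α/β = 6.9193.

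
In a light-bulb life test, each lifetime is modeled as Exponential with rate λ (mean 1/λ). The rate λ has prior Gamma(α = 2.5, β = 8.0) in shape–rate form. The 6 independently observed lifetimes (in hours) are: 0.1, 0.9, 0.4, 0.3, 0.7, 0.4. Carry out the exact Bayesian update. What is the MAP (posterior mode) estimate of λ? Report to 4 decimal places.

0.6944

With a Gamma(shape α, rate β) prior on the exponential rate λ, the posterior after n observations with total T = Σxᵢ is Gamma(α+n, β+T).
Sum of observations T = 2.8 hours; n = 6.
Posterior: Gamma(2.5+6, 8.0+2.8) = Gamma(8.5, 10.8).
Mode = (α−1)/β = 0.6944.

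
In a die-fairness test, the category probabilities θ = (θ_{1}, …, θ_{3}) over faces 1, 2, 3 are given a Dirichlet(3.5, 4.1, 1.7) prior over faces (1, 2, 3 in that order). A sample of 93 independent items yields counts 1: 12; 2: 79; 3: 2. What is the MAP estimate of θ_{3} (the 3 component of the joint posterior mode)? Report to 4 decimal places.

The Dirichlet prior is conjugate to the Multinomial likelihood: each posterior αⱼ = prior αⱼ + observed count nⱼ.
Posterior concentration: (15.5, 83.1, 3.7), total = 102.3.
Joint mode component: (α_{3}−1)/(Σα−K) = 2.7/99.3 = 0.0272.

0.0272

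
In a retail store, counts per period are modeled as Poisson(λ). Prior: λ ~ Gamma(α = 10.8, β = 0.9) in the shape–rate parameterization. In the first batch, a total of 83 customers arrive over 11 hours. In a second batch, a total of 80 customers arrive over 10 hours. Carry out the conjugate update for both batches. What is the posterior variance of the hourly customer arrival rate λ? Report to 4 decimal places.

With a Gamma(shape α, rate β) prior, the Poisson likelihood is conjugate: the posterior is Gamma(α + ΣXᵢ, β + n).
After batch 1: Gamma(α+S, β+n) = Gamma(10.8+83, 0.9+11) = Gamma(93.8, 11.9).
After batch 2: Gamma(α+S, β+n) = Gamma(93.8+80, 11.9+10) = Gamma(173.8, 21.9).
Var = α/β² = 173.8/21.9² = 0.3624.

0.3624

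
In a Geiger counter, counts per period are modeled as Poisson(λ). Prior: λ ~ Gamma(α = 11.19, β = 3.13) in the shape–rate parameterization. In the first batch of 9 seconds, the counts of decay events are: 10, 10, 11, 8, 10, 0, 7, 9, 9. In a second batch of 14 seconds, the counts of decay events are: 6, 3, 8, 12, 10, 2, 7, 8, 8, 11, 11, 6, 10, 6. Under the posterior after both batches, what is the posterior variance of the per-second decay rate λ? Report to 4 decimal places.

0.2829

With a Gamma(shape α, rate β) prior, the Poisson likelihood is conjugate: the posterior is Gamma(α + ΣXᵢ, β + n).
Batch 1: sum of counts S = 74 over n = 9 seconds.
After batch 1: Gamma(α+S, β+n) = Gamma(11.19+74, 3.13+9) = Gamma(85.19, 12.13).
Batch 2: sum of counts S = 108 over n = 14 seconds.
After batch 2: Gamma(α+S, β+n) = Gamma(85.19+108, 12.13+14) = Gamma(193.19, 26.13).
Var = α/β² = 193.19/26.13² = 0.2829.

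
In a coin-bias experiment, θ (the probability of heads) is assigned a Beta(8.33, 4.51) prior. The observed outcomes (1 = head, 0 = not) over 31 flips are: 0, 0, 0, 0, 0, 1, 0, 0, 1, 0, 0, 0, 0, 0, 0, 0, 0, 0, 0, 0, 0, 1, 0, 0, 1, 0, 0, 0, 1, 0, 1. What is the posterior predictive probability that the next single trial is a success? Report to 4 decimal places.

0.3269

The Beta prior is conjugate to a Binomial/Bernoulli likelihood; the update adds successes to α and failures to β.
Posterior: Beta(α+k, β+n−k) = Beta(8.33+6, 4.51+25) = Beta(14.33, 29.51).
For a single future Bernoulli trial, P(success | data) = α/(α+β) = 0.3269.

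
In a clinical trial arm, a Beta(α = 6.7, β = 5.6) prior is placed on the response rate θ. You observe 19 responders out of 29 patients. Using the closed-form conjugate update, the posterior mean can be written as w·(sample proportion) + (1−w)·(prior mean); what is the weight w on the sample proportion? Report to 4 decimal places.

0.7022

The Beta prior is conjugate to a Binomial/Bernoulli likelihood; the update adds successes to α and failures to β.
Posterior mean = (α₀+k)/(α₀+β₀+n) = [n/(α₀+β₀+n)]·(k/n) + [(α₀+β₀)/(α₀+β₀+n)]·α₀/(α₀+β₀), so only n and the prior enter the weight.
The weight on the data is w = n/(α₀+β₀+n) = 29/(6.7+5.6+29) = 29/41.3 = 0.7022.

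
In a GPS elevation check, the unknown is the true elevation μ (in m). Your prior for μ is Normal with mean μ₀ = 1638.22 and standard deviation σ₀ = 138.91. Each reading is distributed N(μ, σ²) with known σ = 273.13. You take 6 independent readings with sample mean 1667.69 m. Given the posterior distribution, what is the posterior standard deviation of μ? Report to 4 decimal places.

For Normal data with known variance σ², a Normal(μ₀, σ₀²) prior on μ is conjugate. Posterior precision = 1/σ₀² + n/σ²; posterior mean is the precision-weighted average of μ₀ and x̄.
σ₀² = 138.91² = 19295.9881, σ² = 273.13² = 74599.9969; σ² + n·σ₀² = 74599.9969 + 6·19295.9881 = 190375.9255.
Posterior precision = 1/σ₀² + n/σ² = 1/19295.9881 + 6/74599.9969 = (σ² + n·σ₀²)/(σ₀²σ²) = 190375.9255/(19295.9881·74599.9969); posterior variance σₙ² = σ₀²σ²/(σ² + n·σ₀²) = 19295.9881·74599.9969/190375.9255 = 7561.253602.
Posterior SD = √σₙ² = √(19295.9881·74599.9969/190375.9255) = 86.9555.

86.9555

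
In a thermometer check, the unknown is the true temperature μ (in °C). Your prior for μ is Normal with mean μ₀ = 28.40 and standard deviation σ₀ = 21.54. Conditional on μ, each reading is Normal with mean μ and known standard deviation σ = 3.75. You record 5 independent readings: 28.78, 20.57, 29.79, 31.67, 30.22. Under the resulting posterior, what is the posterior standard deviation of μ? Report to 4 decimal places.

For Normal data with known variance σ², a Normal(μ₀, σ₀²) prior on μ is conjugate. Posterior precision = 1/σ₀² + n/σ²; posterior mean is the precision-weighted average of μ₀ and x̄.
σ₀² = 21.54² = 463.9716, σ² = 3.75² = 14.0625; σ² + n·σ₀² = 14.0625 + 5·463.9716 = 2333.9205.
Posterior precision = 1/σ₀² + n/σ² = 1/463.9716 + 5/14.0625 = (σ² + n·σ₀²)/(σ₀²σ²) = 2333.9205/(463.9716·14.0625); posterior variance σₙ² = σ₀²σ²/(σ² + n·σ₀²) = 463.9716·14.0625/2333.9205 = 2.795554.
Posterior SD = √σₙ² = √(463.9716·14.0625/2333.9205) = 1.6720.

1.6720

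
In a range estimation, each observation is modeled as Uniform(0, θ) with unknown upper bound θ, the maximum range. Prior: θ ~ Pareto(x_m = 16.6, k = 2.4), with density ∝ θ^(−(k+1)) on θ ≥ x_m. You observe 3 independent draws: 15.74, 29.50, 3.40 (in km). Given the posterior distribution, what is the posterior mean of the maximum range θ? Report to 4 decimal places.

36.2045

A Pareto(scale x_m, shape k) prior on the upper bound θ of Uniform(0, θ) is conjugate: posterior is Pareto(max(x_m, max xᵢ), k + n).
Sample maximum = 29.50; prior scale x_m = 16.6 → posterior scale = max = 29.50.
Posterior shape = 2.4 + 3 = 5.4.
E[θ|data] = k·x_m/(k−1) = 5.4·29.50/4.4 = 36.2045.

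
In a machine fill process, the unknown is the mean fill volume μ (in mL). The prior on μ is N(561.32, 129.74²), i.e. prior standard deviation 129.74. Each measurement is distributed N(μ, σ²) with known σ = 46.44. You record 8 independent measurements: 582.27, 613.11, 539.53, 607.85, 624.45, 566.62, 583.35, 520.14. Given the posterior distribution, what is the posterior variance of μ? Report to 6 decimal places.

For Normal data with known variance σ², a Normal(μ₀, σ₀²) prior on μ is conjugate. Posterior precision = 1/σ₀² + n/σ²; posterior mean is the precision-weighted average of μ₀ and x̄.
σ₀² = 129.74² = 16832.4676, σ² = 46.44² = 2156.6736; σ² + n·σ₀² = 2156.6736 + 8·16832.4676 = 136816.4144.
Posterior precision = 1/σ₀² + n/σ² = 1/16832.4676 + 8/2156.6736 = (σ² + n·σ₀²)/(σ₀²σ²) = 136816.4144/(16832.4676·2156.6736); posterior variance σₙ² = σ₀²σ²/(σ² + n·σ₀²) = 16832.4676·2156.6736/136816.4144 = 265.334672.

265.334672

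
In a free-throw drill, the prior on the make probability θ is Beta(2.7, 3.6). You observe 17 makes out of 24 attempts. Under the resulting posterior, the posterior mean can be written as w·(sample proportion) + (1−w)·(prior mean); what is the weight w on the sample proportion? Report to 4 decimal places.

0.7921

The Beta prior is conjugate to a Binomial/Bernoulli likelihood; the update adds successes to α and failures to β.
Posterior mean = (α₀+k)/(α₀+β₀+n) = [n/(α₀+β₀+n)]·(k/n) + [(α₀+β₀)/(α₀+β₀+n)]·α₀/(α₀+β₀), so only n and the prior enter the weight.
The weight on the data is w = n/(α₀+β₀+n) = 24/(2.7+3.6+24) = 24/30.3 = 0.7921.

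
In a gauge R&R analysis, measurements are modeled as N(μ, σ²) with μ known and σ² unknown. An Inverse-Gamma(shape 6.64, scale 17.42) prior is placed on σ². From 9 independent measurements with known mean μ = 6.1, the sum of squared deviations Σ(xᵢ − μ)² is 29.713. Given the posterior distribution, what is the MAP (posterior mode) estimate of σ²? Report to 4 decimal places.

With known mean μ and an Inverse-Gamma(α, β) prior on σ², the Normal likelihood is conjugate: posterior is Inv-Gamma(α + n/2, β + Σ(xᵢ−μ)²/2).
Posterior: Inv-Gamma(6.64 + 9/2, 17.42 + 29.713/2) = Inv-Gamma(11.14, 32.2765).
Mode = β/(α+1) = 32.2765/12.14 = 2.6587.

2.6587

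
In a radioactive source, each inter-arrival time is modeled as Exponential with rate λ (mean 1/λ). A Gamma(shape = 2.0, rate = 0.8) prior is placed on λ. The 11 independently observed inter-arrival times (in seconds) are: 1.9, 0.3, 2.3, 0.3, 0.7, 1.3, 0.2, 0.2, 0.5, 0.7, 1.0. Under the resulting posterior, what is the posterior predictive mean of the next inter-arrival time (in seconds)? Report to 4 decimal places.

With a Gamma(shape α, rate β) prior on the exponential rate λ, the posterior after n observations with total T = Σxᵢ is Gamma(α+n, β+T).
Sum of observations T = 9.4 seconds; n = 11.
Posterior: Gamma(2.0+11, 0.8+9.4) = Gamma(13.0, 10.2).
The predictive distribution for the next observation is Lomax; its mean is β/(α−1) = 10.2/12.0 = 0.8500.

0.8500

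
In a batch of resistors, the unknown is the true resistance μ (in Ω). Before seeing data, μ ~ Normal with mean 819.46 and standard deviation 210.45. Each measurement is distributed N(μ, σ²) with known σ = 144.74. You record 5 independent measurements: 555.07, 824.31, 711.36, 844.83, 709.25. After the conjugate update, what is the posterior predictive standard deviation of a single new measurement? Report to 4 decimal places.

157.4086

For Normal data with known variance σ², a Normal(μ₀, σ₀²) prior on μ is conjugate. Posterior precision = 1/σ₀² + n/σ²; posterior mean is the precision-weighted average of μ₀ and x̄.
σ₀² = 210.45² = 44289.2025, σ² = 144.74² = 20949.6676; σ² + n·σ₀² = 20949.6676 + 5·44289.2025 = 242395.6801.
Posterior precision = 1/σ₀² + n/σ² = 1/44289.2025 + 5/20949.6676 = (σ² + n·σ₀²)/(σ₀²σ²) = 242395.6801/(44289.2025·20949.6676); posterior variance σₙ² = σ₀²σ²/(σ² + n·σ₀²) = 44289.2025·20949.6676/242395.6801 = 3827.807782.
Predictive variance for one new observation = σₙ² + σ² = 44289.2025·20949.6676/242395.6801 + 20949.6676 = σ²·(σ₀² + 242395.6801)/242395.6801 = 20949.6676·286684.8826/242395.6801 = 24777.475382; SD = √(20949.6676·286684.8826/242395.6801) = 157.4086.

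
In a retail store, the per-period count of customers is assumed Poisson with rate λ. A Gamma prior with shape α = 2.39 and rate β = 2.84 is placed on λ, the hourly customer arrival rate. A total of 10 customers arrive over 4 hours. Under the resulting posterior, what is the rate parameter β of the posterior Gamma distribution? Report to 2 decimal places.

6.84

With a Gamma(shape α, rate β) prior, the Poisson likelihood is conjugate: the posterior is Gamma(α + ΣXᵢ, β + n).
Posterior: Gamma(α+S, β+n) = Gamma(2.39+10, 2.84+4) = Gamma(12.39, 6.84).
Posterior β = 6.84.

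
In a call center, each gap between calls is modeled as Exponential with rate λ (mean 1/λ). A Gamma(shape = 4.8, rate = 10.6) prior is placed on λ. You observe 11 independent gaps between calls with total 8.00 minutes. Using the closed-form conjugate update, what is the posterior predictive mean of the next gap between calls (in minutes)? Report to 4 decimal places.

1.2568

With a Gamma(shape α, rate β) prior on the exponential rate λ, the posterior after n observations with total T = Σxᵢ is Gamma(α+n, β+T).
Posterior: Gamma(4.8+11, 10.6+8.00) = Gamma(15.8, 18.60).
The predictive distribution for the next observation is Lomax; its mean is β/(α−1) = 18.60/14.8 = 1.2568.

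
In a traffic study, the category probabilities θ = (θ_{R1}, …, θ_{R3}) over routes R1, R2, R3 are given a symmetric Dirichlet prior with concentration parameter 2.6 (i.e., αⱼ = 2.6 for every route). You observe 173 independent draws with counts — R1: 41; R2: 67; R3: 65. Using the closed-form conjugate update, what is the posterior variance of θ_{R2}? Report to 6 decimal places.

0.001302

The Dirichlet prior is conjugate to the Multinomial likelihood: each posterior αⱼ = prior αⱼ + observed count nⱼ.
Posterior concentration: (43.6, 69.6, 67.6), total = 180.8.
Var[θ_j] = α_j(Σα−α_j)/((Σα)²(Σα+1)) = 69.6·111.2/(180.8²·181.8) = 0.001302.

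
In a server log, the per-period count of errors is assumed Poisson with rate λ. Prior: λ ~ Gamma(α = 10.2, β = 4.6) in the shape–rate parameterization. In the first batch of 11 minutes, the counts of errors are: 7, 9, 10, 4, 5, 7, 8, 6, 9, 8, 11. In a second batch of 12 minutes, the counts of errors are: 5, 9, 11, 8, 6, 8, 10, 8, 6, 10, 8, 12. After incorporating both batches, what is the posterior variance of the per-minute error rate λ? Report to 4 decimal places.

With a Gamma(shape α, rate β) prior, the Poisson likelihood is conjugate: the posterior is Gamma(α + ΣXᵢ, β + n).
Batch 1: sum of counts S = 84 over n = 11 minutes.
After batch 1: Gamma(α+S, β+n) = Gamma(10.2+84, 4.6+11) = Gamma(94.2, 15.6).
Batch 2: sum of counts S = 101 over n = 12 minutes.
After batch 2: Gamma(α+S, β+n) = Gamma(94.2+101, 15.6+12) = Gamma(195.2, 27.6).
Var = α/β² = 195.2/27.6² = 0.2562.

0.2562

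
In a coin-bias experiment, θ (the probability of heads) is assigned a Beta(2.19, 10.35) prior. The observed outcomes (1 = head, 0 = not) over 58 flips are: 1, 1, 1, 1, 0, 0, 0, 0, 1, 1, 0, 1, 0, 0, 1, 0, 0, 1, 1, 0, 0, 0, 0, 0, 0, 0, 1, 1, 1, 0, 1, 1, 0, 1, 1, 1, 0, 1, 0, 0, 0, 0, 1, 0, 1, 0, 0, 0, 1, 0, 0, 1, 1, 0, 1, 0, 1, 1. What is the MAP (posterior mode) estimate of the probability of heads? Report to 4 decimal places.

0.4113

The Beta prior is conjugate to a Binomial/Bernoulli likelihood; the update adds successes to α and failures to β.
Posterior: Beta(α+k, β+n−k) = Beta(2.19+27, 10.35+31) = Beta(29.19, 41.35).
Mode of Beta(a,b) for a,b>1 is (a−1)/(a+b−2) = 28.19/68.54 = 0.4113.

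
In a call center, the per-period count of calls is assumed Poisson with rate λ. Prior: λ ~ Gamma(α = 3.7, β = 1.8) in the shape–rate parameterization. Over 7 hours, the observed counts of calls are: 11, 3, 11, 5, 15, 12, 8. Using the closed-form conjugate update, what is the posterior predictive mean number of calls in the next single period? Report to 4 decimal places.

With a Gamma(shape α, rate β) prior, the Poisson likelihood is conjugate: the posterior is Gamma(α + ΣXᵢ, β + n).
Sum of counts S = 65 over n = 7 hours.
Posterior: Gamma(α+S, β+n) = Gamma(3.7+65, 1.8+7) = Gamma(68.7, 8.8).
The predictive distribution for one future period is NegBinom with mean α/β = 7.8068.

7.8068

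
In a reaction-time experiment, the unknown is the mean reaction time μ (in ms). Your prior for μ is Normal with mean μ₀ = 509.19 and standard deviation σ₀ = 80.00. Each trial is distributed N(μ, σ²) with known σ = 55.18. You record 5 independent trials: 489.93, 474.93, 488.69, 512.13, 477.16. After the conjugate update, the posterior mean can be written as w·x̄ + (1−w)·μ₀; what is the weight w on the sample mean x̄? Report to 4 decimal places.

0.9131

For Normal data with known variance σ², a Normal(μ₀, σ₀²) prior on μ is conjugate. Posterior precision = 1/σ₀² + n/σ²; posterior mean is the precision-weighted average of μ₀ and x̄.
σ₀² = 80.00² = 6400, σ² = 55.18² = 3044.8324. Prior precision 1/σ₀² = 1/6400; data precision n/σ² = 5/3044.8324.
w = (n/σ²)/(1/σ₀² + n/σ²) = n·σ₀²/(σ² + n·σ₀²) = 5·6400/(3044.8324 + 5·6400) = 32000/35044.8324 = 0.9131.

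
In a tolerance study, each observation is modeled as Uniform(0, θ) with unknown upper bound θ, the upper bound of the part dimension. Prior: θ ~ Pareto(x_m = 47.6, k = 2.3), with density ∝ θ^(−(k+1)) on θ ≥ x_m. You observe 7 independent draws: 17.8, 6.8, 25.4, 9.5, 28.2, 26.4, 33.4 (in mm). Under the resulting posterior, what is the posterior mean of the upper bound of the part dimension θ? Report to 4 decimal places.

53.3349

A Pareto(scale x_m, shape k) prior on the upper bound θ of Uniform(0, θ) is conjugate: posterior is Pareto(max(x_m, max xᵢ), k + n).
Sample maximum = 33.4; prior scale x_m = 47.6 → posterior scale = max = 47.6.
Posterior shape = 2.3 + 7 = 9.3.
E[θ|data] = k·x_m/(k−1) = 9.3·47.6/8.3 = 53.3349.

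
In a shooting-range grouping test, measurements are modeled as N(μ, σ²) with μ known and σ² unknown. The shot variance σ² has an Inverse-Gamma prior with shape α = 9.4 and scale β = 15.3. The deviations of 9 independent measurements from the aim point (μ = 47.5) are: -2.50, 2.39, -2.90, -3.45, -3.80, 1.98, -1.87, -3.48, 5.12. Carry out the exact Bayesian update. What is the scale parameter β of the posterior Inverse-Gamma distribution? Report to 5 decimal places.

With known mean μ and an Inverse-Gamma(α, β) prior on σ², the Normal likelihood is conjugate: posterior is Inv-Gamma(α + n/2, β + Σ(xᵢ−μ)²/2).
Σ(xᵢ−μ)² = (-2.50)² + (2.39)² + (-2.90)² + (-3.45)² + (-3.80)² + (1.98)² + (-1.87)² + (-3.48)² + (5.12)² = 92.4567.
Posterior: Inv-Gamma(9.4 + 9/2, 15.3 + 92.4567/2) = Inv-Gamma(13.90, 61.52835).
Posterior β = 61.52835.

61.52835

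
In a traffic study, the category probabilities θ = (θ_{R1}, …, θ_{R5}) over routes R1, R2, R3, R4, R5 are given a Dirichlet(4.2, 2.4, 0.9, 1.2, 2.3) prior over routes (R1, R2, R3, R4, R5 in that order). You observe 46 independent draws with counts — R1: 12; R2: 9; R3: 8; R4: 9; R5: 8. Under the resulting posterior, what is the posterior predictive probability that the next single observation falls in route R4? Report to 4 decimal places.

The Dirichlet prior is conjugate to the Multinomial likelihood: each posterior αⱼ = prior αⱼ + observed count nⱼ.
Posterior concentration: (16.2, 11.4, 8.9, 10.2, 10.3), total = 57.0.
P(next = R4 | data) = α_{R4}/Σα = 0.1789.

0.1789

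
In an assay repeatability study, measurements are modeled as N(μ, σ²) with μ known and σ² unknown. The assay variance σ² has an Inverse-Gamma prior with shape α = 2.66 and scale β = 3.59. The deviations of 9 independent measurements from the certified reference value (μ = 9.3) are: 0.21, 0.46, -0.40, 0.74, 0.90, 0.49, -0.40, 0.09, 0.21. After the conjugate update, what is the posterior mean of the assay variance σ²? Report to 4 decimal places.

0.7634

With known mean μ and an Inverse-Gamma(α, β) prior on σ², the Normal likelihood is conjugate: posterior is Inv-Gamma(α + n/2, β + Σ(xᵢ−μ)²/2).
Σ(xᵢ−μ)² = (0.21)² + (0.46)² + (-0.40)² + (0.74)² + (0.90)² + (0.49)² + (-0.40)² + (0.09)² + (0.21)² = 2.2256.
Posterior: Inv-Gamma(2.66 + 9/2, 3.59 + 2.2256/2) = Inv-Gamma(7.16, 4.70280).
E[σ²|data] = β/(α−1) = 4.70280/6.16 = 0.7634.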